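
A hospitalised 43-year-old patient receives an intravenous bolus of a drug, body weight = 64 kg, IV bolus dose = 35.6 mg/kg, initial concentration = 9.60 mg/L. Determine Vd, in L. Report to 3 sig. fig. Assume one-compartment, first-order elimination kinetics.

237 L

Dose = 35.6 × 64 = 2278 mg
Vd = Dose / C₀ = 2278 / 9.60 = 237.3 L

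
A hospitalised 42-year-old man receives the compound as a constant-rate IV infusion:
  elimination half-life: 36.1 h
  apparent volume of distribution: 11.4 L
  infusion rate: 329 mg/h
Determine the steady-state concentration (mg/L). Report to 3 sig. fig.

k = ln2 / t½ = 0.693147 / 36.1 = 0.01920 h⁻¹
CL = k × Vd = 0.01920 × 11.4 = 0.2189 L/h
At steady state Css = R₀ / CL = 329 / 0.2189 = 1503 mg/L

1500 mg/L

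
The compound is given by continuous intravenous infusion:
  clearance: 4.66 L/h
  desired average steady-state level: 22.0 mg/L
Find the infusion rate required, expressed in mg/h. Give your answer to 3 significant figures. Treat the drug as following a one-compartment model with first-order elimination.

At steady state, infusion rate R₀ = Css × CL = 22.0 × 4.660 = 102.5 mg/h

103 mg/h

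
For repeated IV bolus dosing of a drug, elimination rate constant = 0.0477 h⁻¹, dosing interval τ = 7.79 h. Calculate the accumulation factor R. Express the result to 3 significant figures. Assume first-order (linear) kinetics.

3.22

e^(−kτ) = e^(−0.04770 × 7.79) = 0.6896
Accumulation ratio R = 1 / (1 − e^(−kτ)) = 1 / (1 − 0.6896) = 3.222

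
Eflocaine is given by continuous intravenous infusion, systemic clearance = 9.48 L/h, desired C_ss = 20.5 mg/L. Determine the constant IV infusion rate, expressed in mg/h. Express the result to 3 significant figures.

194 mg/h

At steady state, infusion rate R₀ = Css × CL = 20.5 × 9.480 = 194.3 mg/h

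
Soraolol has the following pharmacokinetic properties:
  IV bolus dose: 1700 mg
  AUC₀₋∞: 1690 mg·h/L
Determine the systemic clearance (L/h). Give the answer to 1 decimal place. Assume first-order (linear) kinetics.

CL = Dose / AUC = 1700 / 1690 = 1.006 L/h

1.0 L/h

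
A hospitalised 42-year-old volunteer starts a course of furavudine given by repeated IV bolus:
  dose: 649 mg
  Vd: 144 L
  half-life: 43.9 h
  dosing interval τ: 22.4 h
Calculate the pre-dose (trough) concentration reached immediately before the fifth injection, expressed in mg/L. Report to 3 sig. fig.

8.04 mg/L

C₀ per dose = Dose / Vd = 649 / 144 = 4.507 mg/L
k = ln2 / t½ = 0.693147 / 43.9 = 0.01579 h⁻¹
Fraction remaining after one interval: r = e^(−kτ) = e^(−0.01579 × 22.4) = 0.7021
Before dose 5, 4 doses have been given (aged 1τ, 2τ, 3τ, 4τ).
C_trough = C₀ × (r + r² + … + r^4) = C₀ × r(1−r^4)/(1−r)
        = 4.507 × 0.7021 × (1 − 0.2430) / (1 − 0.7021) = 8.041 mg/L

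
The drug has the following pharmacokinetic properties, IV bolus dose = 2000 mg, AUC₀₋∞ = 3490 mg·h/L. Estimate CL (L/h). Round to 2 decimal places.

0.57 L/h

CL = Dose / AUC = 2000 / 3490 = 0.5731 L/h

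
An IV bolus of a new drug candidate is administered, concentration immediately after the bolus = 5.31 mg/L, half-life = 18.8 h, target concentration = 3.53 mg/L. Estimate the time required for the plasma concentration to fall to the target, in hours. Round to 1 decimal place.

11.1 h

k = ln2 / t½ = 0.693147 / 18.8 = 0.03687 h⁻¹
t = ln(C₀ / C) / k = ln(5.310 / 3.53) / 0.03687
  = ln(1.504) / 0.03687 = 0.4081 / 0.03687 = 11.07 h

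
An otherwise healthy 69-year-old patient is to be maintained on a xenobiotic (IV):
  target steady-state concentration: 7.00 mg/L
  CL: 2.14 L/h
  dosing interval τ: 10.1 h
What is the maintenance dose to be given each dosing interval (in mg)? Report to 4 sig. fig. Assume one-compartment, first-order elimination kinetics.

At steady state, Dose/τ = Css × CL.
Dose = Css × CL × τ = 7.00 × 2.140 × 10.1 = 151.3 mg

151.3 mg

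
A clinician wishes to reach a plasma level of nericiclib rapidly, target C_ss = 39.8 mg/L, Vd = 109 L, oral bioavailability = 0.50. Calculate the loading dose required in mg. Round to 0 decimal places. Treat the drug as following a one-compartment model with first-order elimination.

LD = Css × Vd / F = 39.8 × 109 / 0.50 = 8676 mg

8676 mg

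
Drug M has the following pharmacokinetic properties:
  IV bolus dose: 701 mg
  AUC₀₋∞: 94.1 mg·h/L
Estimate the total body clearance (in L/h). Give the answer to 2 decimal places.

7.45 L/h

CL = Dose / AUC = 701 / 94.1 = 7.450 L/h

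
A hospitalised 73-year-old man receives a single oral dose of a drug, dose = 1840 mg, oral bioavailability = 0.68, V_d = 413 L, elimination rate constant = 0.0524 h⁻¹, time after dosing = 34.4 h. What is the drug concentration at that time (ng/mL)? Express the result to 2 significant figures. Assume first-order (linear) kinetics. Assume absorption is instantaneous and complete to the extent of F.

500 ng/mL

Amount reaching circulation = F × Dose = 0.68 × 1840 = 1251 mg
C₀ = F·Dose / Vd = 1251 / 413 = 3.029 mg/L
C = C₀ · e^(−k·t) = 3.029 × e^(−0.05240 × 34.4)
  = 3.029 × 0.1649 = 0.4995 mg/L
Convert: 0.4995 mg/L × 1000 = 499.5 ng/mL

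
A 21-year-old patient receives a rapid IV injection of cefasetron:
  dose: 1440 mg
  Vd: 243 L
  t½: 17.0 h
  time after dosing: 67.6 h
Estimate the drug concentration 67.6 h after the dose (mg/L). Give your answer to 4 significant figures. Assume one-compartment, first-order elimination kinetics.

0.3765 mg/L

C₀ = Dose / Vd = 1440 / 243 = 5.926 mg/L
k = ln2 / t½ = 0.693147 / 17.0 = 0.04077 h⁻¹
C = C₀ · e^(−k·t) = 5.926 × e^(−0.04077 × 67.6)
  = 5.926 × 0.06354 = 0.3765 mg/L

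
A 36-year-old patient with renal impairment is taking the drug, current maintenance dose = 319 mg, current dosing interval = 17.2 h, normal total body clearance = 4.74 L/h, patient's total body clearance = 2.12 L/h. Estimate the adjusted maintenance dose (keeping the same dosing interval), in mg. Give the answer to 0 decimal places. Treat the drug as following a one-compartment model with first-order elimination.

143 mg

To keep the same average steady-state level, dosing rate must scale with clearance.
CL ratio = 2.12 / 4.74 = 0.4473
New dose (same interval) = 319 × 0.4473 = 142.7 mg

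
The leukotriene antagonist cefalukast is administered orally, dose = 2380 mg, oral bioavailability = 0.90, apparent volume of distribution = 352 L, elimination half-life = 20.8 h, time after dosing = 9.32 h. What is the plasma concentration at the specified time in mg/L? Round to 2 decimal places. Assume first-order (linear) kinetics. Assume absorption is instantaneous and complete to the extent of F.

Amount reaching circulation = F × Dose = 0.90 × 2380 = 2142 mg
C₀ = F·Dose / Vd = 2142 / 352 = 6.085 mg/L
k = ln2 / t½ = 0.693147 / 20.8 = 0.03332 h⁻¹
C = C₀ · e^(−k·t) = 6.085 × e^(−0.03332 × 9.32)
  = 6.085 × 0.7330 = 4.460 mg/L

4.46 mg/L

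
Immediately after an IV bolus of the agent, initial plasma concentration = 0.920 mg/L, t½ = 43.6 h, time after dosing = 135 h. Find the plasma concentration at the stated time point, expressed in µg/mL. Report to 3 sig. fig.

0.108 µg/mL

k = ln2 / t½ = 0.693147 / 43.6 = 0.01590 h⁻¹
C = C₀ · e^(−k·t) = 0.9200 × e^(−0.01590 × 135)
  = 0.9200 × 0.1169 = 0.1075 mg/L
(0.1075 mg/L = 0.1075 µg/mL)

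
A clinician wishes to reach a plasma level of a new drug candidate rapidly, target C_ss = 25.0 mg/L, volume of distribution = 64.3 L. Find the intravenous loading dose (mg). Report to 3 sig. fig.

1610 mg

LD = Css × Vd = 25.0 × 64.3 = 1608 mg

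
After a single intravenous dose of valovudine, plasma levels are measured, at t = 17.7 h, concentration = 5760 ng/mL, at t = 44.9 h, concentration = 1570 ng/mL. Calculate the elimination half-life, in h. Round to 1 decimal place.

k = ln(C₁/C₂) / (t₂ − t₁) = ln(5760/1570) / (44.9 − 17.7)
  = 1.300 / 27.20 = 0.04779 h⁻¹
t½ = ln2 / k = 0.693147 / 0.04779 = 14.50 h

14.5 h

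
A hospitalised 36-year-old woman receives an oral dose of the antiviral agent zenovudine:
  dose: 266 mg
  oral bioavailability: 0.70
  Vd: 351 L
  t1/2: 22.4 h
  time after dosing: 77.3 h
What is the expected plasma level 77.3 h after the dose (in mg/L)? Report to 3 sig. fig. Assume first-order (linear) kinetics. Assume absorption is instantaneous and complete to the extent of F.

0.0485 mg/L

Amount reaching circulation = F × Dose = 0.70 × 266.0 = 186.2 mg
C₀ = F·Dose / Vd = 186.2 / 351 = 0.5305 mg/L
k = ln2 / t½ = 0.693147 / 22.4 = 0.03094 h⁻¹
C = C₀ · e^(−k·t) = 0.5305 × e^(−0.03094 × 77.3)
  = 0.5305 × 0.09148 = 0.04853 mg/L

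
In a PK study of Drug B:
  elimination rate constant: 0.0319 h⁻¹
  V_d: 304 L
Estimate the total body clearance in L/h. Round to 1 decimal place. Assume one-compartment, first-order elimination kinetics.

CL = k × Vd = 0.0319 × 304 = 9.698 L/h

9.7 L/h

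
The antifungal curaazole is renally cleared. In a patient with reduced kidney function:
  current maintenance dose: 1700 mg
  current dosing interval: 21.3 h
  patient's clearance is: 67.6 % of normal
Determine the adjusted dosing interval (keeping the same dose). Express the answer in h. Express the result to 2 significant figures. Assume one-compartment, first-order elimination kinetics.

32 h

To keep the same average steady-state level, dosing rate must scale with clearance.
CL ratio = 67.6 / 100 = 0.6760
New interval (same dose) = 21.3 / 0.6760 = 31.51 h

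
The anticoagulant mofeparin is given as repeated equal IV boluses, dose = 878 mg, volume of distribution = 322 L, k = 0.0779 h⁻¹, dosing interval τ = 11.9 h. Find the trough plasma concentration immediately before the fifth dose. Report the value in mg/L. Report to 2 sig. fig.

1.7 mg/L

C₀ per dose = Dose / Vd = 878 / 322 = 2.727 mg/L
Fraction remaining after one interval: r = e^(−kτ) = e^(−0.07790 × 11.9) = 0.3957
Before dose 5, 4 doses have been given (aged 1τ, 2τ, 3τ, 4τ).
C_trough = C₀ × (r + r² + … + r^4) = C₀ × r(1−r^4)/(1−r)
        = 2.727 × 0.3957 × (1 − 0.02452) / (1 − 0.3957) = 1.742 mg/L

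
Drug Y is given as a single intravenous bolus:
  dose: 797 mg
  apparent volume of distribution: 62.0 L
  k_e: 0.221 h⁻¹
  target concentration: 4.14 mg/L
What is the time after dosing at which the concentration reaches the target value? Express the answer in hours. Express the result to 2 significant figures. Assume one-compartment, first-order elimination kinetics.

5.1 h

C₀ = Dose / Vd = 797.0 / 62.0 = 12.85 mg/L
t = ln(C₀ / C) / k = ln(12.85 / 4.14) / 0.2210
  = ln(3.104) / 0.2210 = 1.133 / 0.2210 = 5.127 h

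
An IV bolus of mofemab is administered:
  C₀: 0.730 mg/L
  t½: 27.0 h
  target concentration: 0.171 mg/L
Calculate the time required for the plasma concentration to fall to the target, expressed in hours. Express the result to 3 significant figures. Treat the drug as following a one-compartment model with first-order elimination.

56.5 h

k = ln2 / t½ = 0.693147 / 27.0 = 0.02567 h⁻¹
t = ln(C₀ / C) / k = ln(0.7300 / 0.171) / 0.02567
  = ln(4.269) / 0.02567 = 1.451 / 0.02567 = 56.53 h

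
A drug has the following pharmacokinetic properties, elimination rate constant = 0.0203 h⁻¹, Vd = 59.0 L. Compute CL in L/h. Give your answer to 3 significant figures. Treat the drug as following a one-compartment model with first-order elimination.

CL = k × Vd = 0.0203 × 59.0 = 1.198 L/h

1.20 L/h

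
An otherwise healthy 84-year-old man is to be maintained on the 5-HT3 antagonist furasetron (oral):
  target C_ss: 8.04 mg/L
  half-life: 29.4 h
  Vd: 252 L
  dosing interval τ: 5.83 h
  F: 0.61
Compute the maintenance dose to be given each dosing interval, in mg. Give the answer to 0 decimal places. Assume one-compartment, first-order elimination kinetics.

457 mg

k = ln2 / t½ = 0.693147 / 29.4 = 0.02358 h⁻¹
CL = k × Vd = 0.02358 × 252 = 5.942 L/h
At steady state, F × (Dose/τ) = Css × CL.
Dose = Css × CL × τ / F = 8.04 × 5.942 × 5.83 / 0.61 = 456.6 mg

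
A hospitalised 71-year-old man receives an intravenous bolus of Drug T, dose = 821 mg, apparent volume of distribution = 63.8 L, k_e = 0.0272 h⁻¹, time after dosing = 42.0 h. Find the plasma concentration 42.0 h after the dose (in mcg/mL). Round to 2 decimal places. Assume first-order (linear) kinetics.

C₀ = Dose / Vd = 821.0 / 63.8 = 12.87 mg/L
C = C₀ · e^(−k·t) = 12.87 × e^(−0.02720 × 42.0)
  = 12.87 × 0.3191 = 4.107 mg/L
(4.107 mg/L = 4.107 mcg/mL)

4.11 mcg/mL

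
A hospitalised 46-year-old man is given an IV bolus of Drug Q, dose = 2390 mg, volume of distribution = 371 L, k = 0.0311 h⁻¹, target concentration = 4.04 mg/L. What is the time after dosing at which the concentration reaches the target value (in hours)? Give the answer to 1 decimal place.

15.0 h

C₀ = Dose / Vd = 2390 / 371 = 6.442 mg/L
t = ln(C₀ / C) / k = ln(6.442 / 4.04) / 0.03110
  = ln(1.595) / 0.03110 = 0.4669 / 0.03110 = 15.01 h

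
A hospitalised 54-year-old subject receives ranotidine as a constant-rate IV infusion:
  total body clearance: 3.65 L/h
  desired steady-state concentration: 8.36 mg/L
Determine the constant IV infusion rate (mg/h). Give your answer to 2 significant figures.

At steady state, infusion rate R₀ = Css × CL = 8.36 × 3.650 = 30.51 mg/h

31 mg/h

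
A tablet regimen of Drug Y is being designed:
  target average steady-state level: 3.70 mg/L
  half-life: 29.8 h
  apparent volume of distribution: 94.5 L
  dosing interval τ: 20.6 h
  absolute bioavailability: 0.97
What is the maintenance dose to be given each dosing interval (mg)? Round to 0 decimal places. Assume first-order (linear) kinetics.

173 mg

k = ln2 / t½ = 0.693147 / 29.8 = 0.02326 h⁻¹
CL = k × Vd = 0.02326 × 94.5 = 2.198 L/h
At steady state, F × (Dose/τ) = Css × CL.
Dose = Css × CL × τ / F = 3.70 × 2.198 × 20.6 / 0.97 = 172.7 mg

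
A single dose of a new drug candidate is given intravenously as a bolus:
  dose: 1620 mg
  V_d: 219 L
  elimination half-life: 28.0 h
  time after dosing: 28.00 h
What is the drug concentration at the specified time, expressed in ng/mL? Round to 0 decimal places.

3699 ng/mL

C₀ = Dose / Vd = 1620 / 219 = 7.397 mg/L
k = ln2 / t½ = 0.693147 / 28.0 = 0.02476 h⁻¹
t / t½ = 28.00 / 28.0 = 1 half-lives
C = C₀ × (1/2)^1 = 7.397 × 0.5000 = 3.699 mg/L
Convert: 3.699 mg/L × 1000 = 3699 ng/mL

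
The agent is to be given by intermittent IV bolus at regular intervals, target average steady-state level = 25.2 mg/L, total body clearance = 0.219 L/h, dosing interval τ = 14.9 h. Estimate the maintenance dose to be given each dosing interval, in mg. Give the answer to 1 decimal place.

82.2 mg

At steady state, Dose/τ = Css × CL.
Dose = Css × CL × τ = 25.2 × 0.2190 × 14.9 = 82.23 mg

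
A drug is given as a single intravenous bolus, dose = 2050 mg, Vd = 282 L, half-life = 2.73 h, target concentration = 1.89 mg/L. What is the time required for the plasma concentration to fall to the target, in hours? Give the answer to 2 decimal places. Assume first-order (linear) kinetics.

5.31 h

C₀ = Dose / Vd = 2050 / 282 = 7.270 mg/L
k = ln2 / t½ = 0.693147 / 2.73 = 0.2539 h⁻¹
t = ln(C₀ / C) / k = ln(7.270 / 1.89) / 0.2539
  = ln(3.847) / 0.2539 = 1.347 / 0.2539 = 5.305 h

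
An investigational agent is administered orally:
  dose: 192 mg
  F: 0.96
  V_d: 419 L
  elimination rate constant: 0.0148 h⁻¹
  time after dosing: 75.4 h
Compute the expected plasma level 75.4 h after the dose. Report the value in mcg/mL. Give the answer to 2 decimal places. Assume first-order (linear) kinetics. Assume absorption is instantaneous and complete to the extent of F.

0.14 mcg/mL

Amount reaching circulation = F × Dose = 0.96 × 192.0 = 184.3 mg
C₀ = F·Dose / Vd = 184.3 / 419 = 0.4399 mg/L
C = C₀ · e^(−k·t) = 0.4399 × e^(−0.01480 × 75.4)
  = 0.4399 × 0.3276 = 0.1441 mg/L
(0.1441 mg/L = 0.1441 mcg/mL)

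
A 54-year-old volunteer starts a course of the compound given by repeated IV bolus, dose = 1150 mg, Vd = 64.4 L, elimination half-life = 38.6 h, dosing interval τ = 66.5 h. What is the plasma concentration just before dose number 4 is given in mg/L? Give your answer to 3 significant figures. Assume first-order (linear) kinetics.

7.55 mg/L

C₀ per dose = Dose / Vd = 1150 / 64.4 = 17.86 mg/L
k = ln2 / t½ = 0.693147 / 38.6 = 0.01796 h⁻¹
Fraction remaining after one interval: r = e^(−kτ) = e^(−0.01796 × 66.5) = 0.3029
Before dose 4, 3 doses have been given (aged 1τ, 2τ, 3τ).
C_trough = C₀ × (r + r² + … + r^3) = C₀ × r(1−r^3)/(1−r)
        = 17.86 × 0.3029 × (1 − 0.02779) / (1 − 0.3029) = 7.545 mg/L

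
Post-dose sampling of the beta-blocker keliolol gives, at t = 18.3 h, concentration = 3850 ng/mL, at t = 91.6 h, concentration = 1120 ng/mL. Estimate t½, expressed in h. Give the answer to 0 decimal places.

k = ln(C₁/C₂) / (t₂ − t₁) = ln(3850/1120) / (91.6 − 18.3)
  = 1.235 / 73.30 = 0.01685 h⁻¹
t½ = ln2 / k = 0.693147 / 0.01685 = 41.14 h

41 h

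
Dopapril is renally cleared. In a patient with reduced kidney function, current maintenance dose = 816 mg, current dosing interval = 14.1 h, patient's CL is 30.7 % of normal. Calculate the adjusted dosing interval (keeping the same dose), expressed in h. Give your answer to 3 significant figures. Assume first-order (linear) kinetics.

45.9 h

To keep the same average steady-state level, dosing rate must scale with clearance.
CL ratio = 30.7 / 100 = 0.3070
New interval (same dose) = 14.1 / 0.3070 = 45.93 h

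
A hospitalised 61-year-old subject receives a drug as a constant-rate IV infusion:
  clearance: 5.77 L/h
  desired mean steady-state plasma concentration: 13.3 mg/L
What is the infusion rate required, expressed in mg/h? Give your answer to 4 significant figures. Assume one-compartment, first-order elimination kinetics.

76.74 mg/h

At steady state, infusion rate R₀ = Css × CL = 13.3 × 5.770 = 76.74 mg/h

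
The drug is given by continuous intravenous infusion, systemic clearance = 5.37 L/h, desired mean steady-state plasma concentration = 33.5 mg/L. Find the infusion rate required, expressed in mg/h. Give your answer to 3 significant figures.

At steady state, infusion rate R₀ = Css × CL = 33.5 × 5.370 = 179.9 mg/h

180 mg/h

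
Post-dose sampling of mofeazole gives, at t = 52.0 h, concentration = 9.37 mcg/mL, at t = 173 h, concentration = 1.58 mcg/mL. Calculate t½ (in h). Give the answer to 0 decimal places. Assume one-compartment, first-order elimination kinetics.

k = ln(C₁/C₂) / (t₂ − t₁) = ln(9.37/1.58) / (173 − 52.0)
  = 1.780 / 121.0 = 0.01471 h⁻¹
t½ = ln2 / k = 0.693147 / 0.01471 = 47.12 h

47 h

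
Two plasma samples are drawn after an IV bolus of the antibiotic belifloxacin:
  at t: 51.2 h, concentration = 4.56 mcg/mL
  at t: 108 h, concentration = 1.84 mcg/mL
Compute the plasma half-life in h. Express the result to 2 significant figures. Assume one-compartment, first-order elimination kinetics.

k = ln(C₁/C₂) / (t₂ − t₁) = ln(4.56/1.84) / (108 − 51.2)
  = 0.9076 / 56.80 = 0.01598 h⁻¹
t½ = ln2 / k = 0.693147 / 0.01598 = 43.38 h

43 h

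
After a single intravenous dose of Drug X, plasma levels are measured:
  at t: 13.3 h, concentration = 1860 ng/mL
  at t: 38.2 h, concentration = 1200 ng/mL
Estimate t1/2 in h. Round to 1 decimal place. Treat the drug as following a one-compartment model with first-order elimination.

k = ln(C₁/C₂) / (t₂ − t₁) = ln(1860/1200) / (38.2 − 13.3)
  = 0.4383 / 24.90 = 0.01760 h⁻¹
t½ = ln2 / k = 0.693147 / 0.01760 = 39.38 h

39.4 h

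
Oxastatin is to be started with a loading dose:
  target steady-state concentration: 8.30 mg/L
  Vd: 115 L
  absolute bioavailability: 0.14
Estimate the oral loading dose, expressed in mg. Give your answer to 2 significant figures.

6800 mg

LD = Css × Vd / F = 8.30 × 115 / 0.14 = 6818 mg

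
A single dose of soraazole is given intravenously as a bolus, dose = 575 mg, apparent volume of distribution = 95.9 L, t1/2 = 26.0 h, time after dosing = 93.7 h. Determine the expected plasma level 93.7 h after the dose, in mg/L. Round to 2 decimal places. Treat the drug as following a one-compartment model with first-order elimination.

C₀ = Dose / Vd = 575.0 / 95.9 = 5.996 mg/L
k = ln2 / t½ = 0.693147 / 26.0 = 0.02666 h⁻¹
C = C₀ · e^(−k·t) = 5.996 × e^(−0.02666 × 93.7)
  = 5.996 × 0.08225 = 0.4932 mg/L

0.49 mg/L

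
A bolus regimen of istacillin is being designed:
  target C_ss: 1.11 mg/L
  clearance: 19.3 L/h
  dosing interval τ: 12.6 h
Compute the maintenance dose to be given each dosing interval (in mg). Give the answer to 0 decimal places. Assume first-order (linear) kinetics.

270 mg

At steady state, Dose/τ = Css × CL.
Dose = Css × CL × τ = 1.11 × 19.30 × 12.6 = 269.9 mg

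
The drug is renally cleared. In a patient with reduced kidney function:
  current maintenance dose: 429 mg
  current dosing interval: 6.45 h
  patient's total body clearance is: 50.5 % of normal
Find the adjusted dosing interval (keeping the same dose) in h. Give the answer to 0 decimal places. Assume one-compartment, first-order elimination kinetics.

To keep the same average steady-state level, dosing rate must scale with clearance.
CL ratio = 50.5 / 100 = 0.5050
New interval (same dose) = 6.45 / 0.5050 = 12.77 h

13 h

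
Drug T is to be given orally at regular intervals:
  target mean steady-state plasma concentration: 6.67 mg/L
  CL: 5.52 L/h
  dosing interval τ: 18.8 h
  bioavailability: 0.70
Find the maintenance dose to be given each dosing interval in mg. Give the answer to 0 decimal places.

At steady state, F × (Dose/τ) = Css × CL.
Dose = Css × CL × τ / F = 6.67 × 5.520 × 18.8 / 0.70 = 988.8 mg

989 mg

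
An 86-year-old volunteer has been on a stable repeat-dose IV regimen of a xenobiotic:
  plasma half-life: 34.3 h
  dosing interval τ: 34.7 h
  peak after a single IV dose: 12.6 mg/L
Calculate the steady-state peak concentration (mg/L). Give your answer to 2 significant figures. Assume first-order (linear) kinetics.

25 mg/L

k = ln2 / t½ = 0.693147 / 34.3 = 0.02021 h⁻¹
e^(−kτ) = e^(−0.02021 × 34.7) = 0.4959
Accumulation ratio R = 1 / (1 − e^(−kτ)) = 1 / (1 − 0.4959) = 1.984
Steady-state peak = C₀ × R = 12.6 × 1.984 = 25.00 mg/L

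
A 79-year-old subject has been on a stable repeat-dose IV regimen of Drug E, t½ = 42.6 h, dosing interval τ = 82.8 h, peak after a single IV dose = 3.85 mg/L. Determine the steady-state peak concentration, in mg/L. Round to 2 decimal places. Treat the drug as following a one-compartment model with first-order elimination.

k = ln2 / t½ = 0.693147 / 42.6 = 0.01627 h⁻¹
e^(−kτ) = e^(−0.01627 × 82.8) = 0.2600
Accumulation ratio R = 1 / (1 − e^(−kτ)) = 1 / (1 − 0.2600) = 1.351
Steady-state peak = C₀ × R = 3.85 × 1.351 = 5.201 mg/L

5.20 mg/L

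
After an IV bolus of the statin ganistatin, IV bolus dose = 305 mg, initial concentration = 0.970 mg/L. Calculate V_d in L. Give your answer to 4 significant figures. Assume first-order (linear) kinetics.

Vd = Dose / C₀ = 305.0 / 0.970 = 314.4 L

314.4 L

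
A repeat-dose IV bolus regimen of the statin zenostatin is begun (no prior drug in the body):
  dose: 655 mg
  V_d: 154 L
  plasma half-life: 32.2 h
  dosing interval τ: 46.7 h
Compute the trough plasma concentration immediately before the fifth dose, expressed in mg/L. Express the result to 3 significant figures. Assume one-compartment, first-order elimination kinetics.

C₀ per dose = Dose / Vd = 655 / 154 = 4.253 mg/L
k = ln2 / t½ = 0.693147 / 32.2 = 0.02153 h⁻¹
Fraction remaining after one interval: r = e^(−kτ) = e^(−0.02153 × 46.7) = 0.3659
Before dose 5, 4 doses have been given (aged 1τ, 2τ, 3τ, 4τ).
C_trough = C₀ × (r + r² + … + r^4) = C₀ × r(1−r^4)/(1−r)
        = 4.253 × 0.3659 × (1 − 0.01792) / (1 − 0.3659) = 2.410 mg/L

2.41 mg/L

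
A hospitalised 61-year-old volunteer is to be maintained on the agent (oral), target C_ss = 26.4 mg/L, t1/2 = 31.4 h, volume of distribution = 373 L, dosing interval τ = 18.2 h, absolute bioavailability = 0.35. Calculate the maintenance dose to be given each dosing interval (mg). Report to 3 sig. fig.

11300 mg

k = ln2 / t½ = 0.693147 / 31.4 = 0.02207 h⁻¹
CL = k × Vd = 0.02207 × 373 = 8.232 L/h
At steady state, F × (Dose/τ) = Css × CL.
Dose = Css × CL × τ / F = 26.4 × 8.232 × 18.2 / 0.35 = 11300 mg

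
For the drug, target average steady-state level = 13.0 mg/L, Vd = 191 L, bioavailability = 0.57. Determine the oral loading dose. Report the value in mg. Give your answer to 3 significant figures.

4360 mg

LD = Css × Vd / F = 13.0 × 191 / 0.57 = 4356 mg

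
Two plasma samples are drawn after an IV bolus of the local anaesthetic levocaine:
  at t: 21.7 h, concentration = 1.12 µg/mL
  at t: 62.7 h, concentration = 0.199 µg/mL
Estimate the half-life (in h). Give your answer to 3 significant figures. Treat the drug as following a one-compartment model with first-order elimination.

16.4 h

k = ln(C₁/C₂) / (t₂ − t₁) = ln(1.12/0.199) / (62.7 − 21.7)
  = 1.728 / 41.00 = 0.04215 h⁻¹
t½ = ln2 / k = 0.693147 / 0.04215 = 16.44 h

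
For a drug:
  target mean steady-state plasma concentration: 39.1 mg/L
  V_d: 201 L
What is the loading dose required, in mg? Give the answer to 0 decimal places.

7859 mg

LD = Css × Vd = 39.1 × 201 = 7859 mg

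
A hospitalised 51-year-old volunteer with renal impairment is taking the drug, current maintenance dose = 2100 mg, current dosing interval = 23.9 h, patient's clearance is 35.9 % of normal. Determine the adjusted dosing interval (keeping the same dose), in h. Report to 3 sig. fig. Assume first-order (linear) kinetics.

To keep the same average steady-state level, dosing rate must scale with clearance.
CL ratio = 35.9 / 100 = 0.3590
New interval (same dose) = 23.9 / 0.3590 = 66.57 h

66.6 h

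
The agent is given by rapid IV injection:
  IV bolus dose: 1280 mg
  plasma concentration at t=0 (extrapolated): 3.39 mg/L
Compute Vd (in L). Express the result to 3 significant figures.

Vd = Dose / C₀ = 1280 / 3.39 = 377.6 L

378 L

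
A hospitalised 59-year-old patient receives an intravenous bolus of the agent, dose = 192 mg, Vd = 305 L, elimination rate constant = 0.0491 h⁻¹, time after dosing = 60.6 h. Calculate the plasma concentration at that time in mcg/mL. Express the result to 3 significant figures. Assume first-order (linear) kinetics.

0.0321 mcg/mL

C₀ = Dose / Vd = 192.0 / 305 = 0.6295 mg/L
C = C₀ · e^(−k·t) = 0.6295 × e^(−0.04910 × 60.6)
  = 0.6295 × 0.05102 = 0.03212 mg/L
(0.03212 mg/L = 0.03212 mcg/mL)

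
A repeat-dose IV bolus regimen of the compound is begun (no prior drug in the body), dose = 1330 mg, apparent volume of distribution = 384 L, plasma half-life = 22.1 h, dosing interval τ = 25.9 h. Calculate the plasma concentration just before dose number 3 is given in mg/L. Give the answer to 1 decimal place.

C₀ per dose = Dose / Vd = 1330 / 384 = 3.464 mg/L
k = ln2 / t½ = 0.693147 / 22.1 = 0.03136 h⁻¹
Fraction remaining after one interval: r = e^(−kτ) = e^(−0.03136 × 25.9) = 0.4439
Before dose 3, 2 doses have been given (aged 1τ, 2τ).
C_trough = C₀ × (r + r²) = 3.464 × (0.4439 + 0.1970) = 2.220 mg/L

2.2 mg/L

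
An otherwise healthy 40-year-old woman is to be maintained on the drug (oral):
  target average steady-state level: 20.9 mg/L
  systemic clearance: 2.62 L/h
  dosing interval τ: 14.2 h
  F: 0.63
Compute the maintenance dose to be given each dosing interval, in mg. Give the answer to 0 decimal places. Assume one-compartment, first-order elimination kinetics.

At steady state, F × (Dose/τ) = Css × CL.
Dose = Css × CL × τ / F = 20.9 × 2.620 × 14.2 / 0.63 = 1234 mg

1234 mg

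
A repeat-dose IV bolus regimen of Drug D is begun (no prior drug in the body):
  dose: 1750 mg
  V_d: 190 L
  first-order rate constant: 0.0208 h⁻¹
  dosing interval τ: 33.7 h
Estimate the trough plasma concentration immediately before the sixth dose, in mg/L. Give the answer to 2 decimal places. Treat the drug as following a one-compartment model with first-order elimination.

8.80 mg/L

C₀ per dose = Dose / Vd = 1750 / 190 = 9.211 mg/L
Fraction remaining after one interval: r = e^(−kτ) = e^(−0.02080 × 33.7) = 0.4961
Before dose 6, 5 doses have been given (aged 1τ, 2τ, 3τ, 4τ, 5τ).
C_trough = C₀ × (r + r² + … + r^5) = C₀ × r(1−r^5)/(1−r)
        = 9.211 × 0.4961 × (1 − 0.03005) / (1 − 0.4961) = 8.796 mg/L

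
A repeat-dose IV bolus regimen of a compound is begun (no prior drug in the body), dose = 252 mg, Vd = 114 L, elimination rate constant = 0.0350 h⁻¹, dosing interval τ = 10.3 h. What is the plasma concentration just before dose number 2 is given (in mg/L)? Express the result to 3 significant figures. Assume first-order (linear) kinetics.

1.54 mg/L

C₀ per dose = Dose / Vd = 252 / 114 = 2.211 mg/L
Fraction remaining after one interval: r = e^(−kτ) = e^(−0.03500 × 10.3) = 0.6973
Before dose 2, 1 dose has been given (aged 1τ).
C_trough = C₀ × r = 2.211 × 0.6973 = 1.542 mg/L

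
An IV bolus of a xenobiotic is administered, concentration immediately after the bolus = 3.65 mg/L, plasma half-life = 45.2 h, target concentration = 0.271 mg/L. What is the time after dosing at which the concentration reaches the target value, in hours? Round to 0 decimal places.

170 h

k = ln2 / t½ = 0.693147 / 45.2 = 0.01534 h⁻¹
t = ln(C₀ / C) / k = ln(3.650 / 0.271) / 0.01534
  = ln(13.47) / 0.01534 = 2.600 / 0.01534 = 169.5 h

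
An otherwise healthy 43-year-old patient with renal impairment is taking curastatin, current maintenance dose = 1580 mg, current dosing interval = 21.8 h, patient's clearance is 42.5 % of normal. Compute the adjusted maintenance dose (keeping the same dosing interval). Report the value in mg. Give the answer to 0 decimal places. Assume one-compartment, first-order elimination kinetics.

672 mg

To keep the same average steady-state level, dosing rate must scale with clearance.
CL ratio = 42.5 / 100 = 0.4250
New dose (same interval) = 1580 × 0.4250 = 671.5 mg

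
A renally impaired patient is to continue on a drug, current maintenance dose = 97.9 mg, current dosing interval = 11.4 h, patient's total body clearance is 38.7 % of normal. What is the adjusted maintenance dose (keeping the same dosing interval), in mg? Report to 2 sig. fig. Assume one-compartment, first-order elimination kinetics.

38 mg

To keep the same average steady-state level, dosing rate must scale with clearance.
CL ratio = 38.7 / 100 = 0.3870
New dose (same interval) = 97.9 × 0.3870 = 37.89 mg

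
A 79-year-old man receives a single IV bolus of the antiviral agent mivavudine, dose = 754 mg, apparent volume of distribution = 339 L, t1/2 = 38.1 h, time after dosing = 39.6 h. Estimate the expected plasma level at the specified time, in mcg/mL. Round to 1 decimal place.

1.1 mcg/mL

C₀ = Dose / Vd = 754.0 / 339 = 2.224 mg/L
k = ln2 / t½ = 0.693147 / 38.1 = 0.01819 h⁻¹
C = C₀ · e^(−k·t) = 2.224 × e^(−0.01819 × 39.6)
  = 2.224 × 0.4866 = 1.082 mg/L
(1.082 mg/L = 1.082 mcg/mL)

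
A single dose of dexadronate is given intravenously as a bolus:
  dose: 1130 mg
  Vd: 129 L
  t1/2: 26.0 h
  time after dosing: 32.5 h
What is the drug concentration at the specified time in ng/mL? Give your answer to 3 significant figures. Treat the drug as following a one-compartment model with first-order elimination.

3680 ng/mL

C₀ = Dose / Vd = 1130 / 129 = 8.760 mg/L
k = ln2 / t½ = 0.693147 / 26.0 = 0.02666 h⁻¹
C = C₀ · e^(−k·t) = 8.760 × e^(−0.02666 × 32.5)
  = 8.760 × 0.4204 = 3.683 mg/L
Convert: 3.683 mg/L × 1000 = 3683 ng/mL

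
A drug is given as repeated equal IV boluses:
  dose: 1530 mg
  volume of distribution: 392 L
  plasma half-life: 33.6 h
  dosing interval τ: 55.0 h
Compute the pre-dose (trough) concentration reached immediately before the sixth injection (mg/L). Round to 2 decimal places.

1.84 mg/L

C₀ per dose = Dose / Vd = 1530 / 392 = 3.903 mg/L
k = ln2 / t½ = 0.693147 / 33.6 = 0.02063 h⁻¹
Fraction remaining after one interval: r = e^(−kτ) = e^(−0.02063 × 55.0) = 0.3215
Before dose 6, 5 doses have been given (aged 1τ, 2τ, 3τ, 4τ, 5τ).
C_trough = C₀ × (r + r² + … + r^5) = C₀ × r(1−r^5)/(1−r)
        = 3.903 × 0.3215 × (1 − 0.003435) / (1 − 0.3215) = 1.843 mg/L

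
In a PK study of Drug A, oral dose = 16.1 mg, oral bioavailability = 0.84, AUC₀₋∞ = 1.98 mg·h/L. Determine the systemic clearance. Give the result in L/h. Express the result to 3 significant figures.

6.83 L/h

CL = F·Dose / AUC = 0.84 × 16.1 / 1.98 = 6.830 L/h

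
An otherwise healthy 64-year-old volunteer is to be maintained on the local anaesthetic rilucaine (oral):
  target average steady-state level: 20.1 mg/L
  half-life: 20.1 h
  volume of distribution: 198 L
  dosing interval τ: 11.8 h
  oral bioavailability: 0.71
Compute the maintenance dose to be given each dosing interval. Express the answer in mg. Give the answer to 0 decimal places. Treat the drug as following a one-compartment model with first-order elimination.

k = ln2 / t½ = 0.693147 / 20.1 = 0.03448 h⁻¹
CL = k × Vd = 0.03448 × 198 = 6.827 L/h
At steady state, F × (Dose/τ) = Css × CL.
Dose = Css × CL × τ / F = 20.1 × 6.827 × 11.8 / 0.71 = 2281 mg

2281 mg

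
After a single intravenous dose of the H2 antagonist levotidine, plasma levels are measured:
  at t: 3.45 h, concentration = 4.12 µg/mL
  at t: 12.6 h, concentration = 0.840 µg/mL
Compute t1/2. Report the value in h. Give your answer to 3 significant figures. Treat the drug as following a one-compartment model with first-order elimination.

3.99 h

k = ln(C₁/C₂) / (t₂ − t₁) = ln(4.12/0.840) / (12.6 − 3.45)
  = 1.590 / 9.150 = 0.1738 h⁻¹
t½ = ln2 / k = 0.693147 / 0.1738 = 3.988 h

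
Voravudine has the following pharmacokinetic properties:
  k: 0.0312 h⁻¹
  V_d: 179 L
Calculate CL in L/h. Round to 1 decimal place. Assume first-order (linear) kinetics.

5.6 L/h

CL = k × Vd = 0.0312 × 179 = 5.585 L/h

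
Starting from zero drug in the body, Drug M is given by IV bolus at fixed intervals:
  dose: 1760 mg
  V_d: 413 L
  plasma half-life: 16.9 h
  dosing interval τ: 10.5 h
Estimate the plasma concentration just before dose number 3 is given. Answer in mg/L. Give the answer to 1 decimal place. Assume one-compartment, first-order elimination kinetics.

C₀ per dose = Dose / Vd = 1760 / 413 = 4.262 mg/L
k = ln2 / t½ = 0.693147 / 16.9 = 0.04101 h⁻¹
Fraction remaining after one interval: r = e^(−kτ) = e^(−0.04101 × 10.5) = 0.6501
Before dose 3, 2 doses have been given (aged 1τ, 2τ).
C_trough = C₀ × (r + r²) = 4.262 × (0.6501 + 0.4226) = 4.572 mg/L

4.6 mg/L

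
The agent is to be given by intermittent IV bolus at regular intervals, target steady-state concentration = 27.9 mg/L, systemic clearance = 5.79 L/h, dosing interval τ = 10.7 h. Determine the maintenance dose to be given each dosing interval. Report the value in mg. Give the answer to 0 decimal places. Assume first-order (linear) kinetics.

1728 mg

At steady state, Dose/τ = Css × CL.
Dose = Css × CL × τ = 27.9 × 5.790 × 10.7 = 1728 mg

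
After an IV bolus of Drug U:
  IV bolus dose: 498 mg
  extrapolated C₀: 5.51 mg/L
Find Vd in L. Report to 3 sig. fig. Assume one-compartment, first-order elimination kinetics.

Vd = Dose / C₀ = 498.0 / 5.51 = 90.38 L

90.4 L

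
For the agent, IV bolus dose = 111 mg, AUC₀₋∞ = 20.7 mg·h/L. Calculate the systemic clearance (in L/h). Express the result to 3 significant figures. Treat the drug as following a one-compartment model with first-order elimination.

5.36 L/h

CL = Dose / AUC = 111 / 20.7 = 5.362 L/h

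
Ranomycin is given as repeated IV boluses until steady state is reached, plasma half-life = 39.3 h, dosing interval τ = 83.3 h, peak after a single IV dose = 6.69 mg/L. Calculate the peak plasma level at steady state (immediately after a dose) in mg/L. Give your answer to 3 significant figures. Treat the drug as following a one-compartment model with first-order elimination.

8.69 mg/L

k = ln2 / t½ = 0.693147 / 39.3 = 0.01764 h⁻¹
e^(−kτ) = e^(−0.01764 × 83.3) = 0.2301
Accumulation ratio R = 1 / (1 − e^(−kτ)) = 1 / (1 − 0.2301) = 1.299
Steady-state peak = C₀ × R = 6.69 × 1.299 = 8.690 mg/L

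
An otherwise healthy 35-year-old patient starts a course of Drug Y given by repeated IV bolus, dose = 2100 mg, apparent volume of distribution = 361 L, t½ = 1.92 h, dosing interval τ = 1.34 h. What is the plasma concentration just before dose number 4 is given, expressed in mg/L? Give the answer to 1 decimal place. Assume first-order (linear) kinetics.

7.2 mg/L

C₀ per dose = Dose / Vd = 2100 / 361 = 5.817 mg/L
k = ln2 / t½ = 0.693147 / 1.92 = 0.3610 h⁻¹
Fraction remaining after one interval: r = e^(−kτ) = e^(−0.3610 × 1.34) = 0.6165
Before dose 4, 3 doses have been given (aged 1τ, 2τ, 3τ).
C_trough = C₀ × (r + r² + … + r^3) = C₀ × r(1−r^3)/(1−r)
        = 5.817 × 0.6165 × (1 − 0.2343) / (1 − 0.6165) = 7.160 mg/L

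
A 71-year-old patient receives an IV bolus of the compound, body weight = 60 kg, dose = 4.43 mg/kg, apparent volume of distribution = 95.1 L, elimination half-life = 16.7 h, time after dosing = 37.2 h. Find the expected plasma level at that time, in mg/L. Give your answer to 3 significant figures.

0.597 mg/L

Total dose = 4.43 × 60 = 265.8 mg
C₀ = Dose / Vd = 265.8 / 95.1 = 2.795 mg/L
k = ln2 / t½ = 0.693147 / 16.7 = 0.04151 h⁻¹
C = C₀ · e^(−k·t) = 2.795 × e^(−0.04151 × 37.2)
  = 2.795 × 0.2135 = 0.5967 mg/L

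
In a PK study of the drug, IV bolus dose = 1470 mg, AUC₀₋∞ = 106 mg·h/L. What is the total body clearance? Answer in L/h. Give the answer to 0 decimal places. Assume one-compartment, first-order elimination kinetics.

14 L/h

CL = Dose / AUC = 1470 / 106 = 13.87 L/h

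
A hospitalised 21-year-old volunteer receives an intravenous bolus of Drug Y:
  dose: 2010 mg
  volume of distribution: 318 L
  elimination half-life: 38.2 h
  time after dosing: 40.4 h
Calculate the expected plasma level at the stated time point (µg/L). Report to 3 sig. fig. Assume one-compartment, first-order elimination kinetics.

3040 µg/L

C₀ = Dose / Vd = 2010 / 318 = 6.321 mg/L
k = ln2 / t½ = 0.693147 / 38.2 = 0.01815 h⁻¹
C = C₀ · e^(−k·t) = 6.321 × e^(−0.01815 × 40.4)
  = 6.321 × 0.4803 = 3.036 mg/L
Convert: 3.036 mg/L × 1000 = 3036 µg/L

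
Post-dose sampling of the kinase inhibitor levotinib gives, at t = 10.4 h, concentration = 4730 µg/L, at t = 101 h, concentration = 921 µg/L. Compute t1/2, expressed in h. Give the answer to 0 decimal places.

k = ln(C₁/C₂) / (t₂ − t₁) = ln(4730/921) / (101 − 10.4)
  = 1.636 / 90.60 = 0.01806 h⁻¹
t½ = ln2 / k = 0.693147 / 0.01806 = 38.38 h

38 h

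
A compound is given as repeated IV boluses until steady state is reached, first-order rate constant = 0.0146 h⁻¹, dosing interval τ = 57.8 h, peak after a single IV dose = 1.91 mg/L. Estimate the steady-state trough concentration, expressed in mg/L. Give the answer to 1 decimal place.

1.4 mg/L

e^(−kτ) = e^(−0.01460 × 57.8) = 0.4300
Accumulation ratio R = 1 / (1 − e^(−kτ)) = 1 / (1 − 0.4300) = 1.754
Steady-state trough = C₀ × R × e^(−kτ) = 1.91 × 1.754 × 0.4300 = 1.441 mg/L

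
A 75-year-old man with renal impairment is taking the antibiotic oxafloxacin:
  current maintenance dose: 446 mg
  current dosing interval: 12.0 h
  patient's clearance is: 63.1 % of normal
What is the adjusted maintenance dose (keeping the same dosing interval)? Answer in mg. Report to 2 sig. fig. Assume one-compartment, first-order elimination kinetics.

280 mg

To keep the same average steady-state level, dosing rate must scale with clearance.
CL ratio = 63.1 / 100 = 0.6310
New dose (same interval) = 446 × 0.6310 = 281.4 mg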